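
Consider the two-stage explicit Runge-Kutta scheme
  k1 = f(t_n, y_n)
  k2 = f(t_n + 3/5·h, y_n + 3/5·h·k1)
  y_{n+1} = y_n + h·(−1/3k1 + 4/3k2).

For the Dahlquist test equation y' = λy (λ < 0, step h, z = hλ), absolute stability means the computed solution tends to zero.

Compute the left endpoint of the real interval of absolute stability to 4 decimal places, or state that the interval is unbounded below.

With y'=λy (z=hλ):
  k1=λy_n ⇒ h·k1=z·y_n;  k2=λ(1+3/5z)y_n ⇒ h·k2=z(1+3/5z)y_n
  y_{n+1}/y_n = 1 − 1/3z + 4/3z(1+3/5z) = 1 + z + 4/5z²
  Hence R(z) = 1 + z + 4/5z².

Find x<0 with |R(x)|<1.
x=-0.51: |R|=0.6981
R=1: x+4/5x²=0 ⇒ x=−5/4=-1.2500; min R=1−1/(4·4/5)=0.6875>−1
Confirm numerically:
  x=-1.074: |R|=0.84878 <1
  x=-0.913: |R|=0.75386 <1
  x=-0.672: |R|=0.68927 <1
  x=-1.759: |R|=1.71626 >1
  x=-1.589: |R|=1.43094 >1
  x=-1.294: |R|=1.04555 >1
Stable set (-1.2500, 0).

left endpoint -1.2500.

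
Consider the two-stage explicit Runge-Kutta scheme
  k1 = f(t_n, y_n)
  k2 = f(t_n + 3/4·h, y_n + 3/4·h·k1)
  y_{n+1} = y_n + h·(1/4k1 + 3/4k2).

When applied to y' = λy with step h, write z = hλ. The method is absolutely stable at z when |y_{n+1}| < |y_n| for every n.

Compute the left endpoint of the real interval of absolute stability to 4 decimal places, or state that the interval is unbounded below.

With y'=λy (z=hλ):
  k1=λy_n ⇒ h·k1=z·y_n;  k2=λ(1+3/4z)y_n ⇒ h·k2=z(1+3/4z)y_n
  y_{n+1}/y_n = 1 + 1/4z + 3/4z(1+3/4z) = 1 + z + 9/16z²
  ⇒ R(z) = 1 + z + 9/16z².

Solve |R(x)|<1 on ℝ⁻.
x=-0.84: |R|=0.5569
R=1: x+9/16x²=0 ⇒ x=−16/9=-1.7778; min R=1−1/(4·9/16)=0.5556>−1
Confirm numerically:
  x=-1.695: |R|=0.92108 <1
  x=-1.617: |R|=0.85376 <1
  x=-1.079: |R|=0.57589 <1
  x=-0.782: |R|=0.56198 <1
  x=-2.316: |R|=1.70117 >1
  x=-2.106: |R|=1.38882 >1
  x=-1.940: |R|=1.17702 >1
Interval (-1.7778, 0).

left endpoint -1.7778.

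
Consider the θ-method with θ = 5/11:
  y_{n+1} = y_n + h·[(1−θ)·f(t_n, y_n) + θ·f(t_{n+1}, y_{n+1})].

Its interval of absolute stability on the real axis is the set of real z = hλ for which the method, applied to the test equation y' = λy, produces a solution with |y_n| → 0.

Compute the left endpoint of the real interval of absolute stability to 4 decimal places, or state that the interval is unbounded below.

left endpoint -22.0000.

Set f=λy, z=hλ:
  y_{n+1} = y_n + z·[6/11·y_n + 5/11·y_{n+1}] ⇒ (1 − 5/11z)y_{n+1} = (1 + 6/11z)y_n
  Hence R(z) = (1 + 6/11z)/(1 − 5/11z).

Solve |R(x)|<1 on ℝ⁻.
x=-1.34: |R|=0.1672
R=−1: 1+6/11x = −1+5/11x ⇒ -1/11x=2 ⇒ x=2/(-1/11)=-22.0000
Confirm numerically:
  x=-14.664: |R|=0.91300 <1
  x=-14.661: |R|=0.91295 <1
  x=-11.920: |R|=0.85722 <1
  x=-10.567: |R|=0.82090 <1
  x=-22.514: |R|=1.00416 >1
  x=-22.232: |R|=1.00190 >1
  x=-22.211: |R|=1.00173 >1
Stable set (-22.0000, 0).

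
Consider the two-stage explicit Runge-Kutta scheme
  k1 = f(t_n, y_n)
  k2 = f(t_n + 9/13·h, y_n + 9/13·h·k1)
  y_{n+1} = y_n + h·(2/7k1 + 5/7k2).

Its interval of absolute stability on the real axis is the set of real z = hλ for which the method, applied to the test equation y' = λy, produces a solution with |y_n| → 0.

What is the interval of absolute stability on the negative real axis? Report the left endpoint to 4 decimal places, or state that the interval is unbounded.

On y'=λy, z=hλ:
  k1=λy_n ⇒ h·k1=z·y_n;  k2=λ(1+9/13z)y_n ⇒ h·k2=z(1+9/13z)y_n
  y_{n+1}/y_n = 1 + 2/7z + 5/7z(1+9/13z) = 1 + z + 45/91z²
  ⇒ R(z) = 1 + z + 45/91z².

Solve |R(x)|<1 on ℝ⁻.
x=-1.28: |R|=0.5302
R=1: x+45/91x²=0 ⇒ x=−91/45=-2.0222; min R=1−1/(4·45/91)=0.4944>−1
Confirm numerically:
  x=-1.808: |R|=0.80847 <1
  x=-1.798: |R|=0.80064 <1
  x=-1.318: |R|=0.54102 <1
  x=-2.615: |R|=1.76654 >1
  x=-2.601: |R|=1.74443 >1
  x=-2.588: |R|=1.72407 >1
Interval (-2.0222, 0).

(-2.0222, 0).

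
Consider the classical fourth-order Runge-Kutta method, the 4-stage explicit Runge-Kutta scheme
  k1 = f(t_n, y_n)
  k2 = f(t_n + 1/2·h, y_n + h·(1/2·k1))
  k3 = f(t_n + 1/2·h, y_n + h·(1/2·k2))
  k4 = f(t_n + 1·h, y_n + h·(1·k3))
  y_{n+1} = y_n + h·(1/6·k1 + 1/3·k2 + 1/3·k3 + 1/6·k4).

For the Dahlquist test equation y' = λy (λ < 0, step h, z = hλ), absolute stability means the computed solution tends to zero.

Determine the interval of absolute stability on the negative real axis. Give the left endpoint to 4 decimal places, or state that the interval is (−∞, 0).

(-2.7853, 0).

On y'=λy, z=hλ:
  order 4, 4-stage ⇒ R(z)=1+z+z^2/2+z^3/6+z^4/24
  (e.g. R(-1.31)=0.29608, |R|=0.29608)

Need |R(x)|<1, x<0.
x=-1.31: |R|=0.2961
|R(-2.37)|=0.5343 |R(-2.19)|=0.4159 |R(-1.77)|=0.2812
Bisect:
  x_lo=-3.2262 |R|=1.8953  x_hi=-0.1054 |R|=0.9000
  mid=-1.66577 |R|=0.27208 →hi
  mid=-2.44597 |R|=0.59787 →hi
  mid=-2.83608 |R|=1.07930 →lo
  mid=-2.64102 |R|=0.80340 →hi
  mid=-2.73855 |R|=0.93178 →hi
  mid=-2.78731 |R|=1.00305 →lo
  mid=-2.76293 |R|=0.96681 →hi
  mid=-2.77512 |R|=0.98477 →hi
  ...
  [-2.78541,-2.78522] ⇒ x*=-2.7853
So |R|<1 on (-2.7853, 0).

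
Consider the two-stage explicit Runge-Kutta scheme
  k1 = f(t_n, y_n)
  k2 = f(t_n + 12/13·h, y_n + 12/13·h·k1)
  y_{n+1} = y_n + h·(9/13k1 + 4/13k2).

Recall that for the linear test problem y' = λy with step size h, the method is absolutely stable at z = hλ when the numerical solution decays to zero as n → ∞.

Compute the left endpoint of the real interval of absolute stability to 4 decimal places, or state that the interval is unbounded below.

On y'=λy, z=hλ:
  k1=λy_n ⇒ h·k1=z·y_n;  k2=λ(1+12/13z)y_n ⇒ h·k2=z(1+12/13z)y_n
  y_{n+1}/y_n = 1 + 9/13z + 4/13z(1+12/13z) = 1 + z + 48/169z²
  R(z) = 1 + z + 48/169z².

Solve |R(x)|<1 on ℝ⁻.
x=-0.41: |R|=0.6377
R=1: x+48/169x²=0 ⇒ x=−169/48=-3.5208; min R=1−1/(4·48/169)=0.1198>−1
Confirm numerically:
  x=-3.319: |R|=0.80974 <1
  x=-2.783: |R|=0.41679 <1
  x=-2.698: |R|=0.36947 <1
  x=-4.043: |R|=1.59961 >1
  x=-3.730: |R|=1.22159 >1
  x=-3.562: |R|=1.04165 >1
Interval (-3.5208, 0).

left endpoint -3.5208.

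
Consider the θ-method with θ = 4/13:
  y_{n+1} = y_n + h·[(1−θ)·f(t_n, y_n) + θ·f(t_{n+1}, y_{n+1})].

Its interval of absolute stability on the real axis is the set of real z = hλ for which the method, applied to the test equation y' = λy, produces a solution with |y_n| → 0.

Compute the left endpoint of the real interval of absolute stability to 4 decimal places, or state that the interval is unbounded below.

left endpoint -5.2000.

On y'=λy, z=hλ:
  y_{n+1} = y_n + z·[9/13·y_n + 4/13·y_{n+1}] ⇒ (1 − 4/13z)y_{n+1} = (1 + 9/13z)y_n
  R(z) = (1 + 9/13z)/(1 − 4/13z).

Need |R(x)|<1, x<0.
x=-1.58: |R|=0.0631
R=−1: 1+9/13x = −1+4/13x ⇒ -5/13x=2 ⇒ x=2/(-5/13)=-5.2000
Confirm numerically:
  x=-4.330: |R|=0.85653 <1
  x=-4.261: |R|=0.84373 <1
  x=-2.407: |R|=0.38284 <1
  x=-2.384: |R|=0.37522 <1
  x=-5.485: |R|=1.04078 >1
  x=-5.405: |R|=1.02961 >1
  x=-5.329: |R|=1.01880 >1
Interval (-5.2000, 0).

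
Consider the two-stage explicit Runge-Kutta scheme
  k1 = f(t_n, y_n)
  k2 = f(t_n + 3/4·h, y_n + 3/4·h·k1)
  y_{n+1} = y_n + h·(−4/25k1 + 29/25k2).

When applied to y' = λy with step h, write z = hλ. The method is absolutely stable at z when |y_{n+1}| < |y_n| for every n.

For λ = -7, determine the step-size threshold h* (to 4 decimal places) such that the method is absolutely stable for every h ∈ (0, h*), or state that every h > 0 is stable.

Set f=λy, z=hλ:
  k1=λy_n ⇒ h·k1=z·y_n;  k2=λ(1+3/4z)y_n ⇒ h·k2=z(1+3/4z)y_n
  y_{n+1}/y_n = 1 − 4/25z + 29/25z(1+3/4z) = 1 + z + 87/100z²
  so R(z) = 1 + z + 87/100z².

Find x<0 with |R(x)|<1.
x=-1.59: |R|=1.6094
R=1: x+87/100x²=0 ⇒ x=−100/87=-1.1494; min R=1−1/(4·87/100)=0.7126>−1
Confirm numerically:
  x=-0.764: |R|=0.74382 <1
  x=-0.619: |R|=0.71435 <1
  x=-0.612: |R|=0.71385 <1
  x=-0.542: |R|=0.71357 <1
  x=-1.699: |R|=1.81234 >1
  x=-1.377: |R|=1.27263 >1
Interval (-1.1494, 0).

(-1.1494,0); λ=-7 ⇒ h* = (100/87)/7 = 0.1642.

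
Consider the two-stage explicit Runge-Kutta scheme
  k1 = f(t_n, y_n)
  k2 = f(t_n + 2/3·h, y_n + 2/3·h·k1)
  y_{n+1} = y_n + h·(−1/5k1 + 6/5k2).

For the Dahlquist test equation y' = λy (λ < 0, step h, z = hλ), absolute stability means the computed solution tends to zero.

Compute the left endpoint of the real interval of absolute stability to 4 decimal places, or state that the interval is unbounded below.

Test eqn y'=λy, z=hλ:
  k1=λy_n ⇒ h·k1=z·y_n;  k2=λ(1+2/3z)y_n ⇒ h·k2=z(1+2/3z)y_n
  y_{n+1}/y_n = 1 − 1/5z + 6/5z(1+2/3z) = 1 + z + 4/5z²
  so R(z) = 1 + z + 4/5z².

Solve |R(x)|<1 on ℝ⁻.
x=-0.52: |R|=0.6963
R=1: x+4/5x²=0 ⇒ x=−5/4=-1.2500; min R=1−1/(4·4/5)=0.6875>−1
Confirm numerically:
  x=-0.921: |R|=0.75759 <1
  x=-0.883: |R|=0.74075 <1
  x=-0.703: |R|=0.69237 <1
  x=-0.557: |R|=0.69120 <1
  x=-1.766: |R|=1.72900 >1
  x=-1.634: |R|=1.50196 >1
So |R|<1 on (-1.2500, 0).

left endpoint -1.2500.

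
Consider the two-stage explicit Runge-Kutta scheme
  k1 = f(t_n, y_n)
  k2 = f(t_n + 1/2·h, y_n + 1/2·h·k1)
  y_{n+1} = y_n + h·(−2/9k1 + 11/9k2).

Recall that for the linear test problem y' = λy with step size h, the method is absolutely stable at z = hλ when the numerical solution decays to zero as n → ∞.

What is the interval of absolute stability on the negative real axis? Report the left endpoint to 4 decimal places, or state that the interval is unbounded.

Test eqn y'=λy, z=hλ:
  k1=λy_n ⇒ h·k1=z·y_n;  k2=λ(1+1/2z)y_n ⇒ h·k2=z(1+1/2z)y_n
  y_{n+1}/y_n = 1 − 2/9z + 11/9z(1+1/2z) = 1 + z + 11/18z²
  Hence R(z) = 1 + z + 11/18z².

Find x<0 with |R(x)|<1.
x=-0.57: |R|=0.6286
R=1: x+11/18x²=0 ⇒ x=−18/11=-1.6364; min R=1−1/(4·11/18)=0.5909>−1
Confirm numerically:
  x=-1.550: |R|=0.91819 <1
  x=-1.540: |R|=0.90931 <1
  x=-1.472: |R|=0.85215 <1
  x=-2.043: |R|=1.50769 >1
  x=-1.757: |R|=1.12953 >1
Interval (-1.6364, 0).

z∈(-1.6364,0).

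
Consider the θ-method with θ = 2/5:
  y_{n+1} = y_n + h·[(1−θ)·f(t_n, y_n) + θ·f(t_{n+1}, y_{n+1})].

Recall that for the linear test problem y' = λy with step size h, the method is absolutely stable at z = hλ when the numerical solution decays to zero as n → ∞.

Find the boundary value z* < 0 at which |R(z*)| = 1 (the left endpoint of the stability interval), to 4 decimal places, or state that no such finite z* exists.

Set f=λy, z=hλ:
  y_{n+1} = y_n + z·[3/5·y_n + 2/5·y_{n+1}] ⇒ (1 − 2/5z)y_{n+1} = (1 + 3/5z)y_n
  ⇒ R(z) = (1 + 3/5z)/(1 − 2/5z).

Solve |R(x)|<1 on ℝ⁻.
x=-0.53: |R|=0.5627
R=−1: 1+3/5x = −1+2/5x ⇒ -1/5x=2 ⇒ x=2/(-1/5)=-10.0000
Confirm numerically:
  x=-9.529: |R|=0.98042 <1
  x=-5.593: |R|=0.72773 <1
  x=-4.177: |R|=0.56395 <1
  x=-10.506: |R|=1.01945 >1
  x=-10.304: |R|=1.01187 >1
Stable set (-10.0000, 0).

left endpoint -10.0000.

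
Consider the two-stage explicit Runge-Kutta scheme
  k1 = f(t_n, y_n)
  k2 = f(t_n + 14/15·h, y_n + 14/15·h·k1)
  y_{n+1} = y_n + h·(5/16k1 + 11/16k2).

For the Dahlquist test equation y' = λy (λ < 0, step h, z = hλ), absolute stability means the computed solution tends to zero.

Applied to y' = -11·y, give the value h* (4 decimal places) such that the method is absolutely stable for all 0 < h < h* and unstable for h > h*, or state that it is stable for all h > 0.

(-1.5584,0); λ=-11 ⇒ h* = (120/77)/11 = 0.1417.

On y'=λy, z=hλ:
  k1=λy_n ⇒ h·k1=z·y_n;  k2=λ(1+14/15z)y_n ⇒ h·k2=z(1+14/15z)y_n
  y_{n+1}/y_n = 1 + 5/16z + 11/16z(1+14/15z) = 1 + z + 77/120z²
  Hence R(z) = 1 + z + 77/120z².

Boundary: |R(x)|=1, x<0.
x=-1.63: |R|=1.0748
R=1: x+77/120x²=0 ⇒ x=−120/77=-1.5584; min R=1−1/(4·77/120)=0.6104>−1
Confirm numerically:
  x=-1.487: |R|=0.93183 <1
  x=-1.296: |R|=0.78175 <1
  x=-0.910: |R|=0.62136 <1
  x=-0.746: |R|=0.61110 <1
  x=-2.087: |R|=1.70782 >1
  x=-1.893: |R|=1.40638 >1
  x=-1.774: |R|=1.24537 >1
So |R|<1 on (-1.5584, 0).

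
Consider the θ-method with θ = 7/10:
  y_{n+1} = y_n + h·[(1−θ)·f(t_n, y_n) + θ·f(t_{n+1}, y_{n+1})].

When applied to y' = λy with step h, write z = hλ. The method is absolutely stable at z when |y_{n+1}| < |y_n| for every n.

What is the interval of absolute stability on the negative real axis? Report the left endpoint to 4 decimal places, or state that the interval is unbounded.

unbounded; (−∞, 0).

With y'=λy (z=hλ):
  y_{n+1} = y_n + z·[3/10·y_n + 7/10·y_{n+1}] ⇒ (1 − 7/10z)y_{n+1} = (1 + 3/10z)y_n
  ⇒ R(z) = (1 + 3/10z)/(1 − 7/10z).

Solve |R(x)|<1 on ℝ⁻.
x=-1.38: |R|=0.2981
x=-2: |R|=0.1667
x=-10: |R|=0.2500
x=-100: |R|=0.4085
θ=7/10≥1/2 ⇒ |1+3/10x|<|1−7/10x| ∀x<0 ⇒ interval (−∞,0).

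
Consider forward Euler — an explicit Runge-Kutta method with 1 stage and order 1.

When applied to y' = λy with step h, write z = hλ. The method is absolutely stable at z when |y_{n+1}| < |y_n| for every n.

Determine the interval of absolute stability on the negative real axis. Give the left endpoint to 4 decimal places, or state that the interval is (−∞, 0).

(-2.0000, 0).

On y'=λy, z=hλ:
  order 1, 1-stage ⇒ R(z)=1+z
  (e.g. R(-0.37)=0.63000, |R|=0.63000)

Boundary: |R(x)|=1, x<0.
x=-0.37: |R|=0.6300
|R(-2.36)|=1.3600 |R(-2.34)|=1.3400 |R(-1)|=0.0000
Bisect:
  x_lo=-2.5558 |R|=1.5558  x_hi=-0.3274 |R|=0.6726
  mid=-1.44161 |R|=0.44161 →hi
  mid=-1.99873 |R|=0.99873 →hi
  mid=-2.27729 |R|=1.27729 →lo
  mid=-2.13801 |R|=1.13801 →lo
  mid=-2.06837 |R|=1.06837 →lo
  mid=-2.03355 |R|=1.03355 →lo
  mid=-2.01614 |R|=1.01614 →lo
  mid=-2.00743 |R|=1.00743 →lo
  mid=-2.00308 |R|=1.00308 →lo
  mid=-2.00091 |R|=1.00091 →lo
  ...
  [-2.00009,-1.99995] ⇒ x*=-2.0000
So |R|<1 on (-2.0000, 0).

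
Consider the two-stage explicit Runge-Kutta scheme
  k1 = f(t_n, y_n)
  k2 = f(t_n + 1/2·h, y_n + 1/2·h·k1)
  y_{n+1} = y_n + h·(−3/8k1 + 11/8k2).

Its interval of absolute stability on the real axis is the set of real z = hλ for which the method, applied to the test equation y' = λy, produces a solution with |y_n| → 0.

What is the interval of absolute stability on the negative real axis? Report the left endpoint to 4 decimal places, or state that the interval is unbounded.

z∈(-1.4545,0).

Set f=λy, z=hλ:
  k1=λy_n ⇒ h·k1=z·y_n;  k2=λ(1+1/2z)y_n ⇒ h·k2=z(1+1/2z)y_n
  y_{n+1}/y_n = 1 − 3/8z + 11/8z(1+1/2z) = 1 + z + 11/16z²
  ⇒ R(z) = 1 + z + 11/16z².

Solve |R(x)|<1 on ℝ⁻.
x=-0.79: |R|=0.6391
R=1: x+11/16x²=0 ⇒ x=−16/11=-1.4545; min R=1−1/(4·11/16)=0.6364>−1
Confirm numerically:
  x=-1.106: |R|=0.73497 <1
  x=-0.924: |R|=0.66297 <1
  x=-0.872: |R|=0.65076 <1
  x=-0.707: |R|=0.63665 <1
  x=-1.922: |R|=1.61768 >1
  x=-1.898: |R|=1.57865 >1
  x=-1.894: |R|=1.57222 >1
Interval (-1.4545, 0).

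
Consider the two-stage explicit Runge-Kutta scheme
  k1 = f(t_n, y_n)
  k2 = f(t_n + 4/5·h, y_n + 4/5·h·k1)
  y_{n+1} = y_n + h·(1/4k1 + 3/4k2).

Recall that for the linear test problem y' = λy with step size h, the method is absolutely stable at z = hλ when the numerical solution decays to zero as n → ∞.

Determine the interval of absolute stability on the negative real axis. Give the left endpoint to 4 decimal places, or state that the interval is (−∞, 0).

Test eqn y'=λy, z=hλ:
  k1=λy_n ⇒ h·k1=z·y_n;  k2=λ(1+4/5z)y_n ⇒ h·k2=z(1+4/5z)y_n
  y_{n+1}/y_n = 1 + 1/4z + 3/4z(1+4/5z) = 1 + z + 3/5z²
  R(z) = 1 + z + 3/5z².

Boundary: |R(x)|=1, x<0.
x=-0.4: |R|=0.6960
R=1: x+3/5x²=0 ⇒ x=−5/3=-1.6667; min R=1−1/(4·3/5)=0.5833>−1
Confirm numerically:
  x=-0.874: |R|=0.58433 <1
  x=-0.869: |R|=0.58410 <1
  x=-0.752: |R|=0.58730 <1
  x=-2.248: |R|=1.78410 >1
  x=-2.192: |R|=1.69092 >1
  x=-1.885: |R|=1.24694 >1
So |R|<1 on (-1.6667, 0).

(-1.6667, 0).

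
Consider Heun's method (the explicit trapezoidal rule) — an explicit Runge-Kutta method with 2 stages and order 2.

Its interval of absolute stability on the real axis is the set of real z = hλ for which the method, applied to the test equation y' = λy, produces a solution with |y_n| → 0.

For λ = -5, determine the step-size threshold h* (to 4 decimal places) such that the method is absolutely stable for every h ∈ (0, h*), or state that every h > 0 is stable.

With y'=λy (z=hλ):
  order 2, 2-stage ⇒ R(z)=1+z+z^2/2
  (e.g. R(-0.92)=0.50320, |R|=0.50320)

Solve |R(x)|<1 on ℝ⁻.
x=-0.92: |R|=0.5032
|R(-1.99)|=0.9900 |R(-1.46)|=0.6058 |R(-0.87)|=0.5085
Bisect:
  x_lo=-2.7314 |R|=1.9988  x_hi=-0.1634 |R|=0.8499
  mid=-1.44738 |R|=0.60007 →hi
  mid=-2.08937 |R|=1.09336 →lo
  mid=-1.76837 |R|=0.79520 →hi
  mid=-1.92887 |R|=0.93140 →hi
  mid=-2.00912 |R|=1.00916 →lo
  mid=-1.96899 |R|=0.96947 →hi
  mid=-1.98906 |R|=0.98912 →hi
  ...
  [-2.00003,-1.99987] ⇒ x*=-2.0000
Stable set (-2.0000, 0).

(-2.0000,0); λ=-5 ⇒ h* = 0.4000.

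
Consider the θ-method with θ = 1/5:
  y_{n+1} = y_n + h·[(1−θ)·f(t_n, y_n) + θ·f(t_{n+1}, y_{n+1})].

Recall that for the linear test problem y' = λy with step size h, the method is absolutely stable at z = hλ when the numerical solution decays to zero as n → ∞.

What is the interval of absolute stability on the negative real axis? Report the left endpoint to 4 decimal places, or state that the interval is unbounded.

Set f=λy, z=hλ:
  y_{n+1} = y_n + z·[4/5·y_n + 1/5·y_{n+1}] ⇒ (1 − 1/5z)y_{n+1} = (1 + 4/5z)y_n
  R(z) = (1 + 4/5z)/(1 − 1/5z).

Boundary: |R(x)|=1, x<0.
x=-1.07: |R|=0.1186
R=−1: 1+4/5x = −1+1/5x ⇒ -3/5x=2 ⇒ x=2/(-3/5)=-3.3333
Confirm numerically:
  x=-2.720: |R|=0.76166 <1
  x=-2.416: |R|=0.62891 <1
  x=-2.328: |R|=0.58843 <1
  x=-1.951: |R|=0.40340 <1
  x=-3.766: |R|=1.14807 >1
  x=-3.562: |R|=1.08012 >1
  x=-3.392: |R|=1.02097 >1
Stable set (-3.3333, 0).

z∈(-3.3333,0).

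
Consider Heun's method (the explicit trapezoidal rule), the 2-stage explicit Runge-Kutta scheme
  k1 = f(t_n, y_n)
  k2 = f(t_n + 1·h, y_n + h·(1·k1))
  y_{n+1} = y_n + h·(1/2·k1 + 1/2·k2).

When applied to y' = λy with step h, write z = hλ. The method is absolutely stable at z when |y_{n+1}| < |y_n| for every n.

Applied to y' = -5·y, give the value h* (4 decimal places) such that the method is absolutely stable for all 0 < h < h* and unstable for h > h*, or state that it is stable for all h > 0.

With y'=λy (z=hλ):
  order 2, 2-stage ⇒ R(z)=1+z+z^2/2
  (e.g. R(-1.65)=0.71125, |R|=0.71125)

Find x<0 with |R(x)|<1.
x=-1.65: |R|=0.7112
|R(-1.24)|=0.5288 |R(-0.97)|=0.5005 |R(-0.86)|=0.5098
Bisect:
  x_lo=-2.5124 |R|=1.6436  x_hi=-0.2514 |R|=0.7802
  mid=-1.38187 |R|=0.57291 →hi
  mid=-1.94712 |R|=0.94852 →hi
  mid=-2.22975 |R|=1.25614 →lo
  mid=-2.08844 |R|=1.09235 →lo
  mid=-2.01778 |R|=1.01794 →lo
  mid=-1.98245 |R|=0.98260 →hi
  mid=-2.00011 |R|=1.00012 →lo
  ...
  [-2.00011,-1.99998] ⇒ x*=-2.0000
So |R|<1 on (-2.0000, 0).

(-2.0000,0); λ=-5 ⇒ h* = 0.4000.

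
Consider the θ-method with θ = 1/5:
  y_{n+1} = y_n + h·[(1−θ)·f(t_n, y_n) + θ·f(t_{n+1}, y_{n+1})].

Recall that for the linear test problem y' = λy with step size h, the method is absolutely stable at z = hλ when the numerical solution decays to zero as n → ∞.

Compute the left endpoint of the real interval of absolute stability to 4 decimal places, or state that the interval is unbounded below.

z* = -3.3333.

Test eqn y'=λy, z=hλ:
  y_{n+1} = y_n + z·[4/5·y_n + 1/5·y_{n+1}] ⇒ (1 − 1/5z)y_{n+1} = (1 + 4/5z)y_n
  so R(z) = (1 + 4/5z)/(1 − 1/5z).

Find x<0 with |R(x)|<1.
x=-1.13: |R|=0.0783
R=−1: 1+4/5x = −1+1/5x ⇒ -3/5x=2 ⇒ x=2/(-3/5)=-3.3333
Confirm numerically:
  x=-2.520: |R|=0.67553 <1
  x=-2.127: |R|=0.49221 <1
  x=-1.620: |R|=0.22356 <1
  x=-1.550: |R|=0.18321 <1
  x=-3.744: |R|=1.14090 >1
  x=-3.431: |R|=1.03475 >1
Interval (-3.3333, 0).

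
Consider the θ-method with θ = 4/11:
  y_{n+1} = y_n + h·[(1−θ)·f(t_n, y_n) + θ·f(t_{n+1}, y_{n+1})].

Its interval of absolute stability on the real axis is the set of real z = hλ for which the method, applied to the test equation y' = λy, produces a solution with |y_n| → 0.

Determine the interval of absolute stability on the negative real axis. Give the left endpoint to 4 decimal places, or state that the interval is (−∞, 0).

With y'=λy (z=hλ):
  y_{n+1} = y_n + z·[7/11·y_n + 4/11·y_{n+1}] ⇒ (1 − 4/11z)y_{n+1} = (1 + 7/11z)y_n
  R(z) = (1 + 7/11z)/(1 − 4/11z).

Find x<0 with |R(x)|<1.
x=-1.1: |R|=0.2143
R=−1: 1+7/11x = −1+4/11x ⇒ -3/11x=2 ⇒ x=2/(-3/11)=-7.3333
Confirm numerically:
  x=-7.268: |R|=0.99511 <1
  x=-6.593: |R|=0.94057 <1
  x=-4.056: |R|=0.63885 <1
  x=-7.663: |R|=1.02374 >1
  x=-7.396: |R|=1.00463 >1
So |R|<1 on (-7.3333, 0).

(-7.3333, 0).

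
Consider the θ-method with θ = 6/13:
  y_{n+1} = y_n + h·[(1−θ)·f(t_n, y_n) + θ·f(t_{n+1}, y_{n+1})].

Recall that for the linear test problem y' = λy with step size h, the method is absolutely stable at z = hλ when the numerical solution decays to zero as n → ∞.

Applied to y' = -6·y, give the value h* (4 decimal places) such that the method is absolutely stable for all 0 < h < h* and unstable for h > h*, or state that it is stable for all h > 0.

With y'=λy (z=hλ):
  y_{n+1} = y_n + z·[7/13·y_n + 6/13·y_{n+1}] ⇒ (1 − 6/13z)y_{n+1} = (1 + 7/13z)y_n
  ⇒ R(z) = (1 + 7/13z)/(1 − 6/13z).

Boundary: |R(x)|=1, x<0.
x=-0.96: |R|=0.3348
R=−1: 1+7/13x = −1+6/13x ⇒ -1/13x=2 ⇒ x=2/(-1/13)=-26.0000
Confirm numerically:
  x=-20.346: |R|=0.95814 <1
  x=-20.103: |R|=0.95587 <1
  x=-11.863: |R|=0.83206 <1
  x=-26.529: |R|=1.00307 >1
  x=-26.410: |R|=1.00239 >1
  x=-26.211: |R|=1.00124 >1
So |R|<1 on (-26.0000, 0).

(-26.0000,0); λ=-6 ⇒ h* = (26)/6 = 4.3333.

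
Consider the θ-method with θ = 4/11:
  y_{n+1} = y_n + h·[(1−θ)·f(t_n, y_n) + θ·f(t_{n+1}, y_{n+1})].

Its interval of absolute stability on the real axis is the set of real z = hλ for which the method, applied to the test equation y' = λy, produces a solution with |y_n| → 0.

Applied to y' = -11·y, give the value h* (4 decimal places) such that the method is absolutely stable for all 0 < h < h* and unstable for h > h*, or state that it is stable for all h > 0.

(-7.3333,0); λ=-11 ⇒ h* = (22/3)/11 = 0.6667.

Test eqn y'=λy, z=hλ:
  y_{n+1} = y_n + z·[7/11·y_n + 4/11·y_{n+1}] ⇒ (1 − 4/11z)y_{n+1} = (1 + 7/11z)y_n
  ⇒ R(z) = (1 + 7/11z)/(1 − 4/11z).

Need |R(x)|<1, x<0.
x=-1.79: |R|=0.0843
R=−1: 1+7/11x = −1+4/11x ⇒ -3/11x=2 ⇒ x=2/(-3/11)=-7.3333
Confirm numerically:
  x=-6.945: |R|=0.96996 <1
  x=-5.237: |R|=0.80315 <1
  x=-4.202: |R|=0.66218 <1
  x=-7.571: |R|=1.01727 >1
  x=-7.496: |R|=1.01191 >1
Interval (-7.3333, 0).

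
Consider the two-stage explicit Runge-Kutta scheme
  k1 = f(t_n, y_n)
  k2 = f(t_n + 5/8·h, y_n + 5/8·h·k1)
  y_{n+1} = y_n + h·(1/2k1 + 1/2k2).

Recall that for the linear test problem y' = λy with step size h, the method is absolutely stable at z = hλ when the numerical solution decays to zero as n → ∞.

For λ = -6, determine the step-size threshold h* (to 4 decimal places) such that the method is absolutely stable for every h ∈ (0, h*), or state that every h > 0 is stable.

(-3.2000,0); λ=-6 ⇒ h* = (16/5)/6 = 0.5333.

On y'=λy, z=hλ:
  k1=λy_n ⇒ h·k1=z·y_n;  k2=λ(1+5/8z)y_n ⇒ h·k2=z(1+5/8z)y_n
  y_{n+1}/y_n = 1 + 1/2z + 1/2z(1+5/8z) = 1 + z + 5/16z²
  ⇒ R(z) = 1 + z + 5/16z².

Solve |R(x)|<1 on ℝ⁻.
x=-1.01: |R|=0.3088
R=1: x+5/16x²=0 ⇒ x=−16/5=-3.2000; min R=1−1/(4·5/16)=0.2000>−1
Confirm numerically:
  x=-3.065: |R|=0.87070 <1
  x=-2.782: |R|=0.63660 <1
  x=-1.567: |R|=0.20034 <1
  x=-3.655: |R|=1.51970 >1
  x=-3.356: |R|=1.16361 >1
So |R|<1 on (-3.2000, 0).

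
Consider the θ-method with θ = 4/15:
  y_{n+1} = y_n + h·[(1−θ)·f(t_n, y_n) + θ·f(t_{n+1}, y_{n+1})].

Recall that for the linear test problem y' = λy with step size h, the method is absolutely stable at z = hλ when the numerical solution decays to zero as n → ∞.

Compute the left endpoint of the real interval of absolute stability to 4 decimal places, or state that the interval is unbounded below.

left endpoint -4.2857.

Set f=λy, z=hλ:
  y_{n+1} = y_n + z·[11/15·y_n + 4/15·y_{n+1}] ⇒ (1 − 4/15z)y_{n+1} = (1 + 11/15z)y_n
  Hence R(z) = (1 + 11/15z)/(1 − 4/15z).

Solve |R(x)|<1 on ℝ⁻.
x=-1.26: |R|=0.0569
R=−1: 1+11/15x = −1+4/15x ⇒ -7/15x=2 ⇒ x=2/(-7/15)=-4.2857
Confirm numerically:
  x=-3.531: |R|=0.81860 <1
  x=-3.487: |R|=0.80686 <1
  x=-1.757: |R|=0.19643 <1
  x=-1.728: |R|=0.18291 <1
  x=-4.696: |R|=1.08501 >1
  x=-4.551: |R|=1.05593 >1
Interval (-4.2857, 0).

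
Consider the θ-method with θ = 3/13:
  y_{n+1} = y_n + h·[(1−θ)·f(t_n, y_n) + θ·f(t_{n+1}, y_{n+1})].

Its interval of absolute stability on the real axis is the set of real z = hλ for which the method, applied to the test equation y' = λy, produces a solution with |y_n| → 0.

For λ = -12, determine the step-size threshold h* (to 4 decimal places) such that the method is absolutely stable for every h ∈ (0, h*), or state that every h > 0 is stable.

(-3.7143,0); λ=-12 ⇒ h* = (26/7)/12 = 0.3095.

Set f=λy, z=hλ:
  y_{n+1} = y_n + z·[10/13·y_n + 3/13·y_{n+1}] ⇒ (1 − 3/13z)y_{n+1} = (1 + 10/13z)y_n
  R(z) = (1 + 10/13z)/(1 − 3/13z).

Need |R(x)|<1, x<0.
x=-1.08: |R|=0.1355
R=−1: 1+10/13x = −1+3/13x ⇒ -7/13x=2 ⇒ x=2/(-7/13)=-3.7143
Confirm numerically:
  x=-1.979: |R|=0.35856 <1
  x=-1.834: |R|=0.28862 <1
  x=-1.726: |R|=0.23435 <1
  x=-4.290: |R|=1.15578 >1
  x=-4.019: |R|=1.08513 >1
  x=-3.782: |R|=1.01947 >1
Stable set (-3.7143, 0).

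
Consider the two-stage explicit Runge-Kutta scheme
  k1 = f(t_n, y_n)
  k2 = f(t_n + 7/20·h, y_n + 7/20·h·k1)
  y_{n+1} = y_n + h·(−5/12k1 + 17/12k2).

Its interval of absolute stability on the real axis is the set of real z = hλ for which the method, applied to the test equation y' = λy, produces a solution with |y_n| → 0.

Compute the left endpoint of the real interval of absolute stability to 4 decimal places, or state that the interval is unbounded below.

left endpoint -2.0168.

On y'=λy, z=hλ:
  k1=λy_n ⇒ h·k1=z·y_n;  k2=λ(1+7/20z)y_n ⇒ h·k2=z(1+7/20z)y_n
  y_{n+1}/y_n = 1 − 5/12z + 17/12z(1+7/20z) = 1 + z + 119/240z²
  Hence R(z) = 1 + z + 119/240z².

Need |R(x)|<1, x<0.
x=-1.12: |R|=0.5020
R=1: x+119/240x²=0 ⇒ x=−240/119=-2.0168; min R=1−1/(4·119/240)=0.4958>−1
Confirm numerically:
  x=-1.576: |R|=0.65554 <1
  x=-1.335: |R|=0.54869 <1
  x=-1.024: |R|=0.49592 <1
  x=-0.956: |R|=0.49716 <1
  x=-2.509: |R|=1.61231 >1
  x=-2.486: |R|=1.57835 >1
  x=-2.062: |R|=1.04621 >1
Stable set (-2.0168, 0).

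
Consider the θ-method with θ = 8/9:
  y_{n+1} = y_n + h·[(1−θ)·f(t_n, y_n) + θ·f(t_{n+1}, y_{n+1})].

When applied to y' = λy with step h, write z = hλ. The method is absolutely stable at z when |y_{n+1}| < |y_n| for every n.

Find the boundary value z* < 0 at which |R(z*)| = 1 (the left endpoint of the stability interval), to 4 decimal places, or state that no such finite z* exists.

(−∞, 0) — no finite endpoint.

Set f=λy, z=hλ:
  y_{n+1} = y_n + z·[1/9·y_n + 8/9·y_{n+1}] ⇒ (1 − 8/9z)y_{n+1} = (1 + 1/9z)y_n
  ⇒ R(z) = (1 + 1/9z)/(1 − 8/9z).

Need |R(x)|<1, x<0.
x=-0.55: |R|=0.6306
x=-2: |R|=0.2800
x=-10: |R|=0.0112
x=-100: |R|=0.1125
θ=8/9≥1/2 ⇒ |1+1/9x|<|1−8/9x| ∀x<0 ⇒ unbounded interval.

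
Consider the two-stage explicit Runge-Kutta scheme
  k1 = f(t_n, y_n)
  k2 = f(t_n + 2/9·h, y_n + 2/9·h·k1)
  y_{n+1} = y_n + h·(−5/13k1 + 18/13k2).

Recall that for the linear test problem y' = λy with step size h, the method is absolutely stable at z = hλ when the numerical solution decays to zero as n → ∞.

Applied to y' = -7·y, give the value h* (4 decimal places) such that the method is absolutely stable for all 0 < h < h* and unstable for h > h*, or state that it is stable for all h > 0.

(-3.2500,0); λ=-7 ⇒ h* = (13/4)/7 = 0.4643.

On y'=λy, z=hλ:
  k1=λy_n ⇒ h·k1=z·y_n;  k2=λ(1+2/9z)y_n ⇒ h·k2=z(1+2/9z)y_n
  y_{n+1}/y_n = 1 − 5/13z + 18/13z(1+2/9z) = 1 + z + 4/13z²
  ⇒ R(z) = 1 + z + 4/13z².

Boundary: |R(x)|=1, x<0.
x=-1.15: |R|=0.2569
R=1: x+4/13x²=0 ⇒ x=−13/4=-3.2500; min R=1−1/(4·4/13)=0.1875>−1
Confirm numerically:
  x=-2.071: |R|=0.24870 <1
  x=-1.639: |R|=0.18756 <1
  x=-1.371: |R|=0.20735 <1
  x=-3.559: |R|=1.33838 >1
  x=-3.446: |R|=1.20782 >1
Interval (-3.2500, 0).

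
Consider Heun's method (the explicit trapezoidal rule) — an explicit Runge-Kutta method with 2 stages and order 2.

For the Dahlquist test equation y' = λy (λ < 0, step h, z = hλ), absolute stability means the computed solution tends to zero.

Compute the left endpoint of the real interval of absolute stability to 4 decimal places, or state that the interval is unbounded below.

On y'=λy, z=hλ:
  order 2, 2-stage ⇒ R(z)=1+z+z^2/2
  (e.g. R(-0.99)=0.50005, |R|=0.50005)

Solve |R(x)|<1 on ℝ⁻.
x=-0.99: |R|=0.5000
|R(-1.76)|=0.7888 |R(-1.4)|=0.5800 |R(-0.58)|=0.5882
Bisect:
  x_lo=-2.7722 |R|=2.0703  x_hi=-0.0976 |R|=0.9072
  mid=-1.43486 |R|=0.59455 →hi
  mid=-2.10351 |R|=1.10887 →lo
  mid=-1.76918 |R|=0.79582 →hi
  mid=-1.93635 |R|=0.93837 →hi
  mid=-2.01993 |R|=1.02013 →lo
  mid=-1.97814 |R|=0.97838 →hi
  mid=-1.99903 |R|=0.99903 →hi
  mid=-2.00948 |R|=1.00952 →lo
  mid=-2.00426 |R|=1.00426 →lo
  ...
  [-2.00001,-1.99985] ⇒ x*=-2.0000
Interval (-2.0000, 0).

left endpoint -2.0000.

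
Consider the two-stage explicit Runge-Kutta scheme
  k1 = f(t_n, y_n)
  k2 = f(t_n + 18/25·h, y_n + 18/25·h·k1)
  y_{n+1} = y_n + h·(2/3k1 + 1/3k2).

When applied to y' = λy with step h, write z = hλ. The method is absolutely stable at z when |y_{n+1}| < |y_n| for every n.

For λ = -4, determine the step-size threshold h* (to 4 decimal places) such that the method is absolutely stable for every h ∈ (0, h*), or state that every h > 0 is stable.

(-4.1667,0); λ=-4 ⇒ h* = (25/6)/4 = 1.0417.

On y'=λy, z=hλ:
  k1=λy_n ⇒ h·k1=z·y_n;  k2=λ(1+18/25z)y_n ⇒ h·k2=z(1+18/25z)y_n
  y_{n+1}/y_n = 1 + 2/3z + 1/3z(1+18/25z) = 1 + z + 6/25z²
  R(z) = 1 + z + 6/25z².

Boundary: |R(x)|=1, x<0.
x=-0.62: |R|=0.4723
R=1: x+6/25x²=0 ⇒ x=−25/6=-4.1667; min R=1−1/(4·6/25)=-0.0417>−1
Confirm numerically:
  x=-3.293: |R|=0.30952 <1
  x=-2.266: |R|=0.03366 <1
  x=-1.946: |R|=0.03714 <1
  x=-1.714: |R|=0.00893 <1
  x=-4.746: |R|=1.65988 >1
  x=-4.691: |R|=1.59032 >1
  x=-4.394: |R|=1.23974 >1
Stable set (-4.1667, 0).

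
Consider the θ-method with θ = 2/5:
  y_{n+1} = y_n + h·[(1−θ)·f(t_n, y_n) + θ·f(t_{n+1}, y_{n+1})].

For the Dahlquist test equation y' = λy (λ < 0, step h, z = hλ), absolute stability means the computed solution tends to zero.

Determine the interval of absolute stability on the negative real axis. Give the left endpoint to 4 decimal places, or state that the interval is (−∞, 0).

On y'=λy, z=hλ:
  y_{n+1} = y_n + z·[3/5·y_n + 2/5·y_{n+1}] ⇒ (1 − 2/5z)y_{n+1} = (1 + 3/5z)y_n
  R(z) = (1 + 3/5z)/(1 − 2/5z).

Need |R(x)|<1, x<0.
x=-1.54: |R|=0.0470
R=−1: 1+3/5x = −1+2/5x ⇒ -1/5x=2 ⇒ x=2/(-1/5)=-10.0000
Confirm numerically:
  x=-9.445: |R|=0.97677 <1
  x=-7.969: |R|=0.90300 <1
  x=-4.982: |R|=0.66466 <1
  x=-10.353: |R|=1.01373 >1
  x=-10.334: |R|=1.01301 >1
  x=-10.088: |R|=1.00350 >1
Stable set (-10.0000, 0).

(-10.0000, 0).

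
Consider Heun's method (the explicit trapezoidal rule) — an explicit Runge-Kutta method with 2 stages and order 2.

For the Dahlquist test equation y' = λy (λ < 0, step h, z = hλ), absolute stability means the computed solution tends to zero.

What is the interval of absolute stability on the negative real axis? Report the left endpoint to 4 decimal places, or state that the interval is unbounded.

(-2.0000, 0).

Set f=λy, z=hλ:
  order 2, 2-stage ⇒ R(z)=1+z+z^2/2
  (e.g. R(-0.57)=0.59245, |R|=0.59245)

Find x<0 with |R(x)|<1.
x=-0.57: |R|=0.5924
|R(-2.04)|=1.0408 |R(-1.9)|=0.9050 |R(-1.76)|=0.7888
Bisect:
  x_lo=-2.3143 |R|=1.3637  x_hi=-0.1018 |R|=0.9034
  mid=-1.20804 |R|=0.52164 →hi
  mid=-1.76117 |R|=0.78969 →hi
  mid=-2.03773 |R|=1.03845 →lo
  mid=-1.89945 |R|=0.90451 →hi
  mid=-1.96859 |R|=0.96909 →hi
  mid=-2.00316 |R|=1.00317 →lo
  mid=-1.98588 |R|=0.98598 →hi
  mid=-1.99452 |R|=0.99454 →hi
  ...
  [-2.00006,-1.99992] ⇒ x*=-2.0000
So |R|<1 on (-2.0000, 0).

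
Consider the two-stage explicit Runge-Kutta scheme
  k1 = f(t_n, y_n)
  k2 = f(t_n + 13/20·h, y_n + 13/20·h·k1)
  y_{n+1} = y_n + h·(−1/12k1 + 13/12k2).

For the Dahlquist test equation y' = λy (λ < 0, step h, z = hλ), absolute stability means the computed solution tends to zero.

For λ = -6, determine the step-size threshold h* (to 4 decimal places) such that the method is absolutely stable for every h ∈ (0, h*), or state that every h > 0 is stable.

Test eqn y'=λy, z=hλ:
  k1=λy_n ⇒ h·k1=z·y_n;  k2=λ(1+13/20z)y_n ⇒ h·k2=z(1+13/20z)y_n
  y_{n+1}/y_n = 1 − 1/12z + 13/12z(1+13/20z) = 1 + z + 169/240z²
  ⇒ R(z) = 1 + z + 169/240z².

Solve |R(x)|<1 on ℝ⁻.
x=-1.65: |R|=1.2671
R=1: x+169/240x²=0 ⇒ x=−240/169=-1.4201; min R=1−1/(4·169/240)=0.6450>−1
Confirm numerically:
  x=-1.124: |R|=0.76563 <1
  x=-0.897: |R|=0.66958 <1
  x=-0.867: |R|=0.66231 <1
  x=-1.943: |R|=1.71540 >1
  x=-1.498: |R|=1.08215 >1
Interval (-1.4201, 0).

(-1.4201,0); λ=-6 ⇒ h* = (240/169)/6 = 0.2367.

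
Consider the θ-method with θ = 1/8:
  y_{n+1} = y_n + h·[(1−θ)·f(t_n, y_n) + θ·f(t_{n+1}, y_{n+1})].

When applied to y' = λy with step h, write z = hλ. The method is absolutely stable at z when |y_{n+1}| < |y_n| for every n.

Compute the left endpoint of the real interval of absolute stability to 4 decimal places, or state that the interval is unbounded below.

Test eqn y'=λy, z=hλ:
  y_{n+1} = y_n + z·[7/8·y_n + 1/8·y_{n+1}] ⇒ (1 − 1/8z)y_{n+1} = (1 + 7/8z)y_n
  R(z) = (1 + 7/8z)/(1 − 1/8z).

Need |R(x)|<1, x<0.
x=-0.32: |R|=0.6923
R=−1: 1+7/8x = −1+1/8x ⇒ -3/4x=2 ⇒ x=2/(-3/4)=-2.6667
Confirm numerically:
  x=-2.299: |R|=0.78580 <1
  x=-1.815: |R|=0.47937 <1
  x=-1.803: |R|=0.47139 <1
  x=-3.251: |R|=1.31162 >1
  x=-2.863: |R|=1.10844 >1
So |R|<1 on (-2.6667, 0).

left endpoint -2.6667.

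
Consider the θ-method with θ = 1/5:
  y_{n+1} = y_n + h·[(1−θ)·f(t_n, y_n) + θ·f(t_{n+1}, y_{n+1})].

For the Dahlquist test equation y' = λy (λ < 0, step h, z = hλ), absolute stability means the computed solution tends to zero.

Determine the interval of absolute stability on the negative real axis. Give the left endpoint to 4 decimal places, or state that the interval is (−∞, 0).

z∈(-3.3333,0).

On y'=λy, z=hλ:
  y_{n+1} = y_n + z·[4/5·y_n + 1/5·y_{n+1}] ⇒ (1 − 1/5z)y_{n+1} = (1 + 4/5z)y_n
  ⇒ R(z) = (1 + 4/5z)/(1 − 1/5z).

Solve |R(x)|<1 on ℝ⁻.
x=-0.92: |R|=0.2230
R=−1: 1+4/5x = −1+1/5x ⇒ -3/5x=2 ⇒ x=2/(-3/5)=-3.3333
Confirm numerically:
  x=-2.796: |R|=0.79323 <1
  x=-2.733: |R|=0.76710 <1
  x=-2.657: |R|=0.73501 <1
  x=-1.693: |R|=0.26475 <1
  x=-3.545: |R|=1.07431 >1
  x=-3.432: |R|=1.03510 >1
So |R|<1 on (-3.3333, 0).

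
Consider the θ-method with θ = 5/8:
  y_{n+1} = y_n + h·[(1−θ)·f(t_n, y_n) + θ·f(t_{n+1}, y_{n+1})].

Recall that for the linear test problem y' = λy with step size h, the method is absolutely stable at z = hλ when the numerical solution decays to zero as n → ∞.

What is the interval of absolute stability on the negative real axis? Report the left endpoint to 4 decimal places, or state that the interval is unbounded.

Set f=λy, z=hλ:
  y_{n+1} = y_n + z·[3/8·y_n + 5/8·y_{n+1}] ⇒ (1 − 5/8z)y_{n+1} = (1 + 3/8z)y_n
  ⇒ R(z) = (1 + 3/8z)/(1 − 5/8z).

Find x<0 with |R(x)|<1.
x=-1.03: |R|=0.3734
x=-2: |R|=0.1111
x=-10: |R|=0.3793
x=-100: |R|=0.5748
θ=5/8≥1/2 ⇒ |1+3/8x|<|1−5/8x| ∀x<0 ⇒ unbounded interval.

unbounded; (−∞, 0).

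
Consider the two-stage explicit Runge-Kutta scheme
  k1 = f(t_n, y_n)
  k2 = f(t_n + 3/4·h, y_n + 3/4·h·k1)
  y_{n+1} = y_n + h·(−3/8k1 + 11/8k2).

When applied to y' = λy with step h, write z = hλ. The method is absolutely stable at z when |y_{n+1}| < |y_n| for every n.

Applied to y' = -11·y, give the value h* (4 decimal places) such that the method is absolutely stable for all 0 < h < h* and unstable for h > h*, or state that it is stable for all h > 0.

With y'=λy (z=hλ):
  k1=λy_n ⇒ h·k1=z·y_n;  k2=λ(1+3/4z)y_n ⇒ h·k2=z(1+3/4z)y_n
  y_{n+1}/y_n = 1 − 3/8z + 11/8z(1+3/4z) = 1 + z + 33/32z²
  so R(z) = 1 + z + 33/32z².

Need |R(x)|<1, x<0.
x=-1.42: |R|=1.6594
R=1: x+33/32x²=0 ⇒ x=−32/33=-0.9697; min R=1−1/(4·33/32)=0.7576>−1
Confirm numerically:
  x=-0.910: |R|=0.94398 <1
  x=-0.795: |R|=0.85678 <1
  x=-0.532: |R|=0.75987 <1
  x=-1.227: |R|=1.32558 >1
  x=-1.018: |R|=1.05071 >1
So |R|<1 on (-0.9697, 0).

(-0.9697,0); λ=-11 ⇒ h* = (32/33)/11 = 0.0882.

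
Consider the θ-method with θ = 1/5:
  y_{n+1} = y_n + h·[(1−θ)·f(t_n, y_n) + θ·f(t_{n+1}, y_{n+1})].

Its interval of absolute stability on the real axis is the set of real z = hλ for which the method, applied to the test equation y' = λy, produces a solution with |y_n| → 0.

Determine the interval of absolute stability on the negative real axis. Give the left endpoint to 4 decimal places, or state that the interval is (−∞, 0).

With y'=λy (z=hλ):
  y_{n+1} = y_n + z·[4/5·y_n + 1/5·y_{n+1}] ⇒ (1 − 1/5z)y_{n+1} = (1 + 4/5z)y_n
  ⇒ R(z) = (1 + 4/5z)/(1 − 1/5z).

Boundary: |R(x)|=1, x<0.
x=-1.5: |R|=0.1538
R=−1: 1+4/5x = −1+1/5x ⇒ -3/5x=2 ⇒ x=2/(-3/5)=-3.3333
Confirm numerically:
  x=-3.179: |R|=0.94339 <1
  x=-2.734: |R|=0.76752 <1
  x=-2.554: |R|=0.69050 <1
  x=-2.524: |R|=0.67730 <1
  x=-3.849: |R|=1.17482 >1
  x=-3.771: |R|=1.14970 >1
  x=-3.475: |R|=1.05015 >1
Interval (-3.3333, 0).

z∈(-3.3333,0).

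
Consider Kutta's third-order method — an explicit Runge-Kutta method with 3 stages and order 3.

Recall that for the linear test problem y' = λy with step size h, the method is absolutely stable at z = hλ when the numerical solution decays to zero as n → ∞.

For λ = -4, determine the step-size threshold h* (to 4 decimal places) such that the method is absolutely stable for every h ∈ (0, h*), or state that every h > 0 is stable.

(-2.5127,0); λ=-4 ⇒ h* = 0.6282.

With y'=λy (z=hλ):
  order 3, 3-stage ⇒ R(z)=1+z+z^2/2+z^3/6
  (e.g. R(-1.64)=-0.03036, |R|=0.03036)

Find x<0 with |R(x)|<1.
x=-1.64: |R|=0.0304
|R(-1.95)|=0.2846 |R(-1.87)|=0.2114 |R(-0.5)|=0.6042
Bisect:
  x_lo=-3.0088 |R|=2.0220  x_hi=-0.1900 |R|=0.8269
  mid=-1.59939 |R|=0.00225 →hi
  mid=-2.30408 |R|=0.68834 →hi
  mid=-2.65643 |R|=1.25235 →lo
  mid=-2.48026 |R|=0.94737 →hi
  mid=-2.56834 |R|=1.09378 →lo
  mid=-2.52430 |R|=1.01910 →lo
  mid=-2.50228 |R|=0.98287 →hi
  ...
  [-2.51277,-2.51260] ⇒ x*=-2.5127
So |R|<1 on (-2.5127, 0).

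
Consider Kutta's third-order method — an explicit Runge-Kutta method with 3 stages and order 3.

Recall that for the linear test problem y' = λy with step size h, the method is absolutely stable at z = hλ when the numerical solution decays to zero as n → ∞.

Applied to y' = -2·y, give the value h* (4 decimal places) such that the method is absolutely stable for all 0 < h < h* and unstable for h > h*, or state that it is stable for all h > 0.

(-2.5127,0); λ=-2 ⇒ h* = 1.2564.

With y'=λy (z=hλ):
  order 3, 3-stage ⇒ R(z)=1+z+z^2/2+z^3/6
  (e.g. R(-1.6)=-0.00267, |R|=0.00267)

Solve |R(x)|<1 on ℝ⁻.
x=-1.6: |R|=0.0027
|R(-2.49)|=0.9630 |R(-1.34)|=0.1568 |R(-0.9)|=0.3835
Bisect:
  x_lo=-2.9557 |R|=1.8912  x_hi=-0.2473 |R|=0.7808
  mid=-1.60150 |R|=0.00368 →hi
  mid=-2.27860 |R|=0.65434 →hi
  mid=-2.61715 |R|=1.18010 →lo
  mid=-2.44787 |R|=0.89648 →hi
  mid=-2.53251 |R|=1.03280 →lo
  mid=-2.49019 |R|=0.96330 →hi
  mid=-2.51135 |R|=0.99771 →hi
  mid=-2.52193 |R|=1.01517 →lo
  ...
  [-2.51284,-2.51267] ⇒ x*=-2.5127
So |R|<1 on (-2.5127, 0).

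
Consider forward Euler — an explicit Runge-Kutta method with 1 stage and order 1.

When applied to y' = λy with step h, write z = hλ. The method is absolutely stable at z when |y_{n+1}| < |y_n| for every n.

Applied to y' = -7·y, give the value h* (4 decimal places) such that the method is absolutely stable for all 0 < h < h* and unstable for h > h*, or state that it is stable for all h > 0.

(-2.0000,0); λ=-7 ⇒ h* = 0.2857.

Test eqn y'=λy, z=hλ:
  order 1, 1-stage ⇒ R(z)=1+z
  (e.g. R(-0.76)=0.24000, |R|=0.24000)

Boundary: |R(x)|=1, x<0.
x=-0.76: |R|=0.2400
|R(-1.98)|=0.9800 |R(-1.31)|=0.3100 |R(-0.56)|=0.4400
Bisect:
  x_lo=-2.6277 |R|=1.6277  x_hi=-0.1977 |R|=0.8023
  mid=-1.41269 |R|=0.41269 →hi
  mid=-2.02018 |R|=1.02018 →lo
  mid=-1.71644 |R|=0.71644 →hi
  mid=-1.86831 |R|=0.86831 →hi
  mid=-1.94424 |R|=0.94424 →hi
  mid=-1.98221 |R|=0.98221 →hi
  mid=-2.00119 |R|=1.00119 →lo
  mid=-1.99170 |R|=0.99170 →hi
  ...
  [-2.00001,-1.99986] ⇒ x*=-2.0000
Interval (-2.0000, 0).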